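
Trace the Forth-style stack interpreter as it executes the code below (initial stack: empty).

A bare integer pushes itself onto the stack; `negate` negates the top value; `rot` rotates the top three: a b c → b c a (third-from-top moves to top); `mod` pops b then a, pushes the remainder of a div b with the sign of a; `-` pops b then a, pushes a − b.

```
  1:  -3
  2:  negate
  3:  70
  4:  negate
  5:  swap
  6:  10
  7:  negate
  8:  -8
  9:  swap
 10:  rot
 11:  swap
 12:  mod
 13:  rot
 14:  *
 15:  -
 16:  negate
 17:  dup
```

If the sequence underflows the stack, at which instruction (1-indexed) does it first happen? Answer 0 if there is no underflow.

-3     : -3
negate : 3
70     : 3 70
negate : 3 -70
swap   : -70 3
10     : -70 3 10
negate : -70 3 -10
-8     : -70 3 -10 -8
swap   : -70 3 -8 -10
rot    : -70 -8 -10 3
swap   : -70 -8 3 -10
mod    : -70 -8 3
rot    : -8 3 -70
*      : -8 -210
-      : 202
negate : -202
dup    : -202 -202

0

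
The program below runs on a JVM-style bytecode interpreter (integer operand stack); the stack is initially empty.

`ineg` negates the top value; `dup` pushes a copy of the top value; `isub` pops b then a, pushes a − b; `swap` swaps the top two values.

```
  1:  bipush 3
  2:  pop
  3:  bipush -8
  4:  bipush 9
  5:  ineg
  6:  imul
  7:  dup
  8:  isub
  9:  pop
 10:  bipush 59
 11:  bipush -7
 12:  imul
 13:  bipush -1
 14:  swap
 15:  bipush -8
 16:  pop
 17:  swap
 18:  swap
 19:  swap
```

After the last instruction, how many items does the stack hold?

bipush 3  -> [3]
pop       -> []
bipush -8 -> [-8]
bipush 9  -> [-8, 9]
ineg      -> [-8, -9]
imul      -> [72]
dup       -> [72, 72]
isub      -> [0]
pop       -> []
bipush 59 -> [59]
bipush -7 -> [59, -7]
imul      -> [-413]
bipush -1 -> [-413, -1]
swap      -> [-1, -413]
bipush -8 -> [-1, -413, -8]
pop       -> [-1, -413]
swap      -> [-413, -1]
swap      -> [-1, -413]
swap      -> [-413, -1]

2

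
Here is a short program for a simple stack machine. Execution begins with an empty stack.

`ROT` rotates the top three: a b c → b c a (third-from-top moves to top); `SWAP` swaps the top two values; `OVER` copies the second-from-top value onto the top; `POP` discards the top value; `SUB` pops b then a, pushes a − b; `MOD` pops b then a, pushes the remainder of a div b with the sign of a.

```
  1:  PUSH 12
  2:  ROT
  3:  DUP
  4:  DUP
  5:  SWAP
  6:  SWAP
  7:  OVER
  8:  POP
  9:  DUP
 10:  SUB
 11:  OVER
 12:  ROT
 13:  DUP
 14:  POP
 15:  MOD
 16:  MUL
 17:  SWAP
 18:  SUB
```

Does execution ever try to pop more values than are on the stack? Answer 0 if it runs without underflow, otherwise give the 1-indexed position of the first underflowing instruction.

2

PUSH 12 : 12
ROT  — needs 3 operands, stack has 1 → underflow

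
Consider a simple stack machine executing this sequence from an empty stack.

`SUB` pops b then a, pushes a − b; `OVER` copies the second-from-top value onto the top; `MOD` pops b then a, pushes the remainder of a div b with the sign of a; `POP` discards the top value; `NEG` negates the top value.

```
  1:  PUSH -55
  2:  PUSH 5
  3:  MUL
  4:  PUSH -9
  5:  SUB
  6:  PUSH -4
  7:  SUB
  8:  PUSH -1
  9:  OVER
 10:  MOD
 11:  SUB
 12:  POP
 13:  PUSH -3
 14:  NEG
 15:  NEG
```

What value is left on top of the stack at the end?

PUSH -55 -> [-55]
PUSH 5   -> [-55, 5]
MUL      -> [-275]
PUSH -9  -> [-275, -9]
SUB      -> [-266]
PUSH -4  -> [-266, -4]
SUB      -> [-262]
PUSH -1  -> [-262, -1]
OVER     -> [-262, -1, -262]
MOD      -> [-262, -1]
SUB      -> [-261]
POP      -> []
PUSH -3  -> [-3]
NEG      -> [3]
NEG      -> [-3]

-3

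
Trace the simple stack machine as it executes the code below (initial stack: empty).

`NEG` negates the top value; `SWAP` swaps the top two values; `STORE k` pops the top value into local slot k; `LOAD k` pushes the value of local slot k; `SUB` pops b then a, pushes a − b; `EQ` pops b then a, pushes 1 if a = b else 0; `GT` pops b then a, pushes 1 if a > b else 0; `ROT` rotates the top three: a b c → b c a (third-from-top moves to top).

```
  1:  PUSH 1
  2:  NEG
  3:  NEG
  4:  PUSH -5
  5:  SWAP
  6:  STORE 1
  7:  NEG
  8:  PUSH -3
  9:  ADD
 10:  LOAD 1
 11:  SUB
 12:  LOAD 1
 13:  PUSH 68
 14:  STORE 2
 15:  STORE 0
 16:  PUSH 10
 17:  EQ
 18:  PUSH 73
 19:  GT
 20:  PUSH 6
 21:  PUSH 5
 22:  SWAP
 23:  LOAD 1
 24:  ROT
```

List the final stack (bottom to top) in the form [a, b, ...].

PUSH 1  → 1
NEG     → -1
NEG     → 1
PUSH -5 → 1 -5
SWAP    → -5 1
STORE 1 → -5
NEG     → 5
PUSH -3 → 5 -3
ADD     → 2
LOAD 1  → 2 1
SUB     → 1
LOAD 1  → 1 1
PUSH 68 → 1 1 68
STORE 2 → 1 1
STORE 0 → 1
PUSH 10 → 1 10
EQ      → 0
PUSH 73 → 0 73
GT      → 0
PUSH 6  → 0 6
PUSH 5  → 0 6 5
SWAP    → 0 5 6
LOAD 1  → 0 5 6 1
ROT     → 0 6 1 5

[0, 6, 1, 5]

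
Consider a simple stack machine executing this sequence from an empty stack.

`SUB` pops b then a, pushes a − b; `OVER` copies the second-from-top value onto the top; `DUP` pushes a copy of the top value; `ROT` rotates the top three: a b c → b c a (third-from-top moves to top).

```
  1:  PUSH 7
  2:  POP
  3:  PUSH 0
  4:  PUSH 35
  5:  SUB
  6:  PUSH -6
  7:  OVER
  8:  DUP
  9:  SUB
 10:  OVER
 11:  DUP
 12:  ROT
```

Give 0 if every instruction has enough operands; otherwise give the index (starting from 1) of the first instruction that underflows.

0

PUSH 7   [7]
POP      []
PUSH 0   [0]
PUSH 35  [0, 35]
SUB      [-35]
PUSH -6  [-35, -6]
OVER     [-35, -6, -35]
DUP      [-35, -6, -35, -35]
SUB      [-35, -6, 0]
OVER     [-35, -6, 0, -6]
DUP      [-35, -6, 0, -6, -6]
ROT      [-35, -6, -6, -6, 0]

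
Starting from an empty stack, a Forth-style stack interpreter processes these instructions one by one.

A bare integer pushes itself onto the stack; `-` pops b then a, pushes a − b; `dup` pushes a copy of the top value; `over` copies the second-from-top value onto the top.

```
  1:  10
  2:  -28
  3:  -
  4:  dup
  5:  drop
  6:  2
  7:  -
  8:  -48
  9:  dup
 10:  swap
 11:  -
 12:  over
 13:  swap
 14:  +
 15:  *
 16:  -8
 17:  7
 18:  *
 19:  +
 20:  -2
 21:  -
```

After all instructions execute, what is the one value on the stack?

1242

10   → 10
-28  → 10 -28
-    → 38
dup  → 38 38
drop → 38
2    → 38 2
-    → 36
-48  → 36 -48
dup  → 36 -48 -48
swap → 36 -48 -48
-    → 36 0
over → 36 0 36
swap → 36 36 0
+    → 36 36
*    → 1296
-8   → 1296 -8
7    → 1296 -8 7
*    → 1296 -56
+    → 1240
-2   → 1240 -2
-    → 1242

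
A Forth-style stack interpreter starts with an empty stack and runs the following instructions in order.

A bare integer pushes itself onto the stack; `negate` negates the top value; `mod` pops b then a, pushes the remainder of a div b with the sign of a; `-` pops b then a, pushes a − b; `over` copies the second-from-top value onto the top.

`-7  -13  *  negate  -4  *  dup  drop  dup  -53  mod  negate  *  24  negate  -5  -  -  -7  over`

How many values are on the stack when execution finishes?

-7     : [-7]
-13    : [-7, -13]
*      : [91]
negate : [-91]
-4     : [-91, -4]
*      : [364]
dup    : [364, 364]
drop   : [364]
dup    : [364, 364]
-53    : [364, 364, -53]
mod    : [364, 46]
negate : [364, -46]
*      : [-16744]
24     : [-16744, 24]
negate : [-16744, -24]
-5     : [-16744, -24, -5]
-      : [-16744, -19]
-      : [-16725]
-7     : [-16725, -7]
over   : [-16725, -7, -16725]

3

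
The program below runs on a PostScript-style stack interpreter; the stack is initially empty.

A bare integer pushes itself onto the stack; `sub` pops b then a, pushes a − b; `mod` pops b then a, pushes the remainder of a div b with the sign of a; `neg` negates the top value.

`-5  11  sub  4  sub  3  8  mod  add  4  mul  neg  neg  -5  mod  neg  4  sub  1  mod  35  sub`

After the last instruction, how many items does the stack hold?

1

-5  -> -5
11  -> -5 11
sub -> -16
4   -> -16 4
sub -> -20
3   -> -20 3
8   -> -20 3 8
mod -> -20 3
add -> -17
4   -> -17 4
mul -> -68
neg -> 68
neg -> -68
-5  -> -68 -5
mod -> -3
neg -> 3
4   -> 3 4
sub -> -1
1   -> -1 1
mod -> 0
35  -> 0 35
sub -> -35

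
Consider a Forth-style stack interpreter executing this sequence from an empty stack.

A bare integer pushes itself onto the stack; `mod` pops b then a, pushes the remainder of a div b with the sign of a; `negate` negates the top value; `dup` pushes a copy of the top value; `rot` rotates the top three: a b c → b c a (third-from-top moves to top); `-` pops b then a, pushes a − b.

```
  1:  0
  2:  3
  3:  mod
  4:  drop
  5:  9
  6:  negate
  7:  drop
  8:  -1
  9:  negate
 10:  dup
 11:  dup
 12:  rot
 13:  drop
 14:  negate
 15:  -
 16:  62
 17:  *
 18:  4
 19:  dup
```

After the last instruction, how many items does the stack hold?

3

0       0
3       0 3
mod     0
drop    (empty)
9       9
negate  -9
drop    (empty)
-1      -1
negate  1
dup     1 1
dup     1 1 1
rot     1 1 1
drop    1 1
negate  1 -1
-       2
62      2 62
*       124
4       124 4
dup     124 4 4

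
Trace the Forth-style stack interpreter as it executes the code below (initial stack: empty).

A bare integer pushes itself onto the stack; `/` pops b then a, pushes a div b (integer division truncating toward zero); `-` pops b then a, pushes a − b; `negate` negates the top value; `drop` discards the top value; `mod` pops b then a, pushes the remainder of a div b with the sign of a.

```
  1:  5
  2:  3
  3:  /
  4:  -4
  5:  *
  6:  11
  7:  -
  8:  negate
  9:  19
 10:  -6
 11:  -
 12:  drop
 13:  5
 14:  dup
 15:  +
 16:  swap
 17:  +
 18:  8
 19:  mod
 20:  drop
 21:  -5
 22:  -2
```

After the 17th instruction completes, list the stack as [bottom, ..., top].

[25]

5      → [5]
3      → [5, 3]
/      → [1]
-4     → [1, -4]
*      → [-4]
11     → [-4, 11]
-      → [-15]
negate → [15]
19     → [15, 19]
-6     → [15, 19, -6]
-      → [15, 25]
drop   → [15]
5      → [15, 5]
dup    → [15, 5, 5]
+      → [15, 10]
swap   → [10, 15]
+      → [25]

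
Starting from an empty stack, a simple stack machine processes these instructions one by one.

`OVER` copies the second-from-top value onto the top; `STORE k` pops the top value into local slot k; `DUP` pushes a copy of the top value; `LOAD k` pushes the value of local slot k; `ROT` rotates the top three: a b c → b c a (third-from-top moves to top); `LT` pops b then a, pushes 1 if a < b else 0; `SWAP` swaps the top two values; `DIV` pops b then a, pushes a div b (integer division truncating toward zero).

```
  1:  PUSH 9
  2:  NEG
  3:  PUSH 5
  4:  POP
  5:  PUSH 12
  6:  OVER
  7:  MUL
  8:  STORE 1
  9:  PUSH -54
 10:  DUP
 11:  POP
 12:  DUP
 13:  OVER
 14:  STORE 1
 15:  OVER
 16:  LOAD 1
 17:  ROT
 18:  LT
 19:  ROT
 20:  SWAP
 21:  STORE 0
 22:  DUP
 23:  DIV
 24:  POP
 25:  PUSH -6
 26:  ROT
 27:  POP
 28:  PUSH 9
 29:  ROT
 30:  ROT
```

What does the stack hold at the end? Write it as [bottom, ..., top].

[9, -54, -6]

PUSH 9   → [9]
NEG      → [-9]
PUSH 5   → [-9, 5]
POP      → [-9]
PUSH 12  → [-9, 12]
OVER     → [-9, 12, -9]
MUL      → [-9, -108]
STORE 1  → [-9]
PUSH -54 → [-9, -54]
DUP      → [-9, -54, -54]
POP      → [-9, -54]
DUP      → [-9, -54, -54]
OVER     → [-9, -54, -54, -54]
STORE 1  → [-9, -54, -54]
OVER     → [-9, -54, -54, -54]
LOAD 1   → [-9, -54, -54, -54, -54]
ROT      → [-9, -54, -54, -54, -54]
LT       → [-9, -54, -54, 0]
ROT      → [-9, -54, 0, -54]
SWAP     → [-9, -54, -54, 0]
STORE 0  → [-9, -54, -54]
DUP      → [-9, -54, -54, -54]
DIV      → [-9, -54, 1]
POP      → [-9, -54]
PUSH -6  → [-9, -54, -6]
ROT      → [-54, -6, -9]
POP      → [-54, -6]
PUSH 9   → [-54, -6, 9]
ROT      → [-6, 9, -54]
ROT      → [9, -54, -6]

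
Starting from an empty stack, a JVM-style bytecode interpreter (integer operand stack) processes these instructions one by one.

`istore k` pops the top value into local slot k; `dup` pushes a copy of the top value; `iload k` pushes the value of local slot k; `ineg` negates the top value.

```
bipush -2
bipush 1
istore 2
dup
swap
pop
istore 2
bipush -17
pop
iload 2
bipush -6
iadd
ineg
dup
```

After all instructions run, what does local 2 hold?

bipush -2  -> [-2]
bipush 1   -> [-2, 1]
istore 2   -> [-2]
dup        -> [-2, -2]
swap       -> [-2, -2]
pop        -> [-2]
istore 2   -> []
bipush -17 -> [-17]
pop        -> []
iload 2    -> [-2]
bipush -6  -> [-2, -6]
iadd       -> [-8]
ineg       -> [8]
dup        -> [8, 8]

-2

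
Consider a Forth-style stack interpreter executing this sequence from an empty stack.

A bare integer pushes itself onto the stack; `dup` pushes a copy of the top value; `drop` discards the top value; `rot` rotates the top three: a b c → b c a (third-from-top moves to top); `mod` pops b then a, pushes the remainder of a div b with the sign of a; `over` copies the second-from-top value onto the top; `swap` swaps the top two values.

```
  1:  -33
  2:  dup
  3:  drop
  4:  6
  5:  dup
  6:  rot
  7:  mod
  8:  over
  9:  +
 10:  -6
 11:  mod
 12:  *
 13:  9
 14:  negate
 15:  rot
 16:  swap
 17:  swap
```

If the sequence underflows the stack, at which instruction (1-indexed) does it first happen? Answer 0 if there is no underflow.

-33    → -33
dup    → -33 -33
drop   → -33
6      → -33 6
dup    → -33 6 6
rot    → 6 6 -33
mod    → 6 6
over   → 6 6 6
+      → 6 12
-6     → 6 12 -6
mod    → 6 0
*      → 0
9      → 0 9
negate → 0 -9
rot  — needs 3 operands, stack has 2 → underflow

15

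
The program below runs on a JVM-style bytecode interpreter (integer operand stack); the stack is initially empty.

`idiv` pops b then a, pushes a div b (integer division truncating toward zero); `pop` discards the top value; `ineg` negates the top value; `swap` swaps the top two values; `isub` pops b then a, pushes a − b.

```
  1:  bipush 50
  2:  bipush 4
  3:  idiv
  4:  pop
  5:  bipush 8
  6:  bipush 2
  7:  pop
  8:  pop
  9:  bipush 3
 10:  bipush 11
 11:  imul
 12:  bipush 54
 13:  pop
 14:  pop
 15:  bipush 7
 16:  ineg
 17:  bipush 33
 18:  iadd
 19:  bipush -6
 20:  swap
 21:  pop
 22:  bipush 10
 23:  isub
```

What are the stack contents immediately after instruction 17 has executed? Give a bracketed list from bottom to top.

[-7, 33]

bipush 50 -> 50
bipush 4  -> 50 4
idiv      -> 12
pop       -> (empty)
bipush 8  -> 8
bipush 2  -> 8 2
pop       -> 8
pop       -> (empty)
bipush 3  -> 3
bipush 11 -> 3 11
imul      -> 33
bipush 54 -> 33 54
pop       -> 33
pop       -> (empty)
bipush 7  -> 7
ineg      -> -7
bipush 33 -> -7 33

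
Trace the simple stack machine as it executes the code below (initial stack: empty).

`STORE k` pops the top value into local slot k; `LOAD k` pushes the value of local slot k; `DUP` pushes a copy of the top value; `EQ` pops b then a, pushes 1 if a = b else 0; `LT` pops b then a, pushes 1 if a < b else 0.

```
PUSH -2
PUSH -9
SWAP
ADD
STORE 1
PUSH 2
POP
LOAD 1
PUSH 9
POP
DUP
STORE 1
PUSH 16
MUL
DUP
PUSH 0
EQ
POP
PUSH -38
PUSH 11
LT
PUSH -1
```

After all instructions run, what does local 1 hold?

-11

PUSH -2  → -2
PUSH -9  → -2 -9
SWAP     → -9 -2
ADD      → -11
STORE 1  → (empty)
PUSH 2   → 2
POP      → (empty)
LOAD 1   → -11
PUSH 9   → -11 9
POP      → -11
DUP      → -11 -11
STORE 1  → -11
PUSH 16  → -11 16
MUL      → -176
DUP      → -176 -176
PUSH 0   → -176 -176 0
EQ       → -176 0
POP      → -176
PUSH -38 → -176 -38
PUSH 11  → -176 -38 11
LT       → -176 1
PUSH -1  → -176 1 -1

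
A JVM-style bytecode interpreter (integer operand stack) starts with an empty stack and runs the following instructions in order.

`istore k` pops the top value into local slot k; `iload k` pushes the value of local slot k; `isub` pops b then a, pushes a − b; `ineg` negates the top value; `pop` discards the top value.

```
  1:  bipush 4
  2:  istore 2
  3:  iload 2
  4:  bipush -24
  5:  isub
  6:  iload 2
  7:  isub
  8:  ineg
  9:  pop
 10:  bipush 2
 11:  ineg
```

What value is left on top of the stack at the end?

-2

bipush 4   → 4
istore 2   → (empty)
iload 2    → 4
bipush -24 → 4 -24
isub       → 28
iload 2    → 28 4
isub       → 24
ineg       → -24
pop        → (empty)
bipush 2   → 2
ineg       → -2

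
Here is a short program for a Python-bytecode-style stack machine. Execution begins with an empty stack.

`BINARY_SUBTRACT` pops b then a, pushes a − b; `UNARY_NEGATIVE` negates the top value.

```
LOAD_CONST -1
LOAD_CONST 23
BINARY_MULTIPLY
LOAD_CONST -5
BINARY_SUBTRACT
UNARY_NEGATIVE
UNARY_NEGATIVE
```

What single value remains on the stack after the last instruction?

-18

LOAD_CONST -1   -> -1
LOAD_CONST 23   -> -1 23
BINARY_MULTIPLY -> -23
LOAD_CONST -5   -> -23 -5
BINARY_SUBTRACT -> -18
UNARY_NEGATIVE  -> 18
UNARY_NEGATIVE  -> -18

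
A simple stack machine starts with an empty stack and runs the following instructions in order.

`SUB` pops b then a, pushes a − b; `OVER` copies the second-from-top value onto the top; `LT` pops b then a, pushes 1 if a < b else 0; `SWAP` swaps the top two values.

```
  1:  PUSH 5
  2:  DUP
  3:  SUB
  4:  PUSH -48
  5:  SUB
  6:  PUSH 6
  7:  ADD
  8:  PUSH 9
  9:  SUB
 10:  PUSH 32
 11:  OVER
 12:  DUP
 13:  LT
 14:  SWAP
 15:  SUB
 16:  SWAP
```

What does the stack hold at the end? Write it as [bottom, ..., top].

PUSH 5   → [5]
DUP      → [5, 5]
SUB      → [0]
PUSH -48 → [0, -48]
SUB      → [48]
PUSH 6   → [48, 6]
ADD      → [54]
PUSH 9   → [54, 9]
SUB      → [45]
PUSH 32  → [45, 32]
OVER     → [45, 32, 45]
DUP      → [45, 32, 45, 45]
LT       → [45, 32, 0]
SWAP     → [45, 0, 32]
SUB      → [45, -32]
SWAP     → [-32, 45]

[-32, 45]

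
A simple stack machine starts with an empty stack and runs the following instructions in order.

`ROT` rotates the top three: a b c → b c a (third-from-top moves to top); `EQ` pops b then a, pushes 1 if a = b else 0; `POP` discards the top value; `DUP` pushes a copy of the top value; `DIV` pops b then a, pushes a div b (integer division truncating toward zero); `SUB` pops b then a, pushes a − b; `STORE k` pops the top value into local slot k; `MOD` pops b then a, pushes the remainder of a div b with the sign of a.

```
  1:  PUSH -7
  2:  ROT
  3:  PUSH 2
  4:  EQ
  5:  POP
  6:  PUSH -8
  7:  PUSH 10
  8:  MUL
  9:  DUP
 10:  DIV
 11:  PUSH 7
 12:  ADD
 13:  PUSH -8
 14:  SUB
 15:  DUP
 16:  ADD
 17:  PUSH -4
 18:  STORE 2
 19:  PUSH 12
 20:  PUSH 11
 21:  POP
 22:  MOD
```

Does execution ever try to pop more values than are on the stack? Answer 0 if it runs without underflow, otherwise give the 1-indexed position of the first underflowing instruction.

2

PUSH -7  [-7]
ROT  — needs 3 operands, stack has 1 → underflow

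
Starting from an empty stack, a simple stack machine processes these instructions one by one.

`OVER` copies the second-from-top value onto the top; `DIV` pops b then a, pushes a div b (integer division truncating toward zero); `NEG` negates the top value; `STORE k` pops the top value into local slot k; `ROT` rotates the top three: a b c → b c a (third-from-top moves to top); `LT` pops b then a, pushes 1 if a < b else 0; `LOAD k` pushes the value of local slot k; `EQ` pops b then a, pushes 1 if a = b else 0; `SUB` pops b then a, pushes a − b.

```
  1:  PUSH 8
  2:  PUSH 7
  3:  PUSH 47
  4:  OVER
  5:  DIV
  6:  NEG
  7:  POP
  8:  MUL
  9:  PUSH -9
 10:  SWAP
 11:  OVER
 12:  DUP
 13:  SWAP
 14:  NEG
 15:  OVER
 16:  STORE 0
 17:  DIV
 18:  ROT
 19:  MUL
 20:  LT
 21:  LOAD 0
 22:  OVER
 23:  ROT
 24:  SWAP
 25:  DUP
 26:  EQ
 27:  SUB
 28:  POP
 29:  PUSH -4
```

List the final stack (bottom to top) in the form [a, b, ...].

PUSH 8  : 8
PUSH 7  : 8 7
PUSH 47 : 8 7 47
OVER    : 8 7 47 7
DIV     : 8 7 6
NEG     : 8 7 -6
POP     : 8 7
MUL     : 56
PUSH -9 : 56 -9
SWAP    : -9 56
OVER    : -9 56 -9
DUP     : -9 56 -9 -9
SWAP    : -9 56 -9 -9
NEG     : -9 56 -9 9
OVER    : -9 56 -9 9 -9
STORE 0 : -9 56 -9 9
DIV     : -9 56 -1
ROT     : 56 -1 -9
MUL     : 56 9
LT      : 0
LOAD 0  : 0 -9
OVER    : 0 -9 0
ROT     : -9 0 0
SWAP    : -9 0 0
DUP     : -9 0 0 0
EQ      : -9 0 1
SUB     : -9 -1
POP     : -9
PUSH -4 : -9 -4

[-9, -4]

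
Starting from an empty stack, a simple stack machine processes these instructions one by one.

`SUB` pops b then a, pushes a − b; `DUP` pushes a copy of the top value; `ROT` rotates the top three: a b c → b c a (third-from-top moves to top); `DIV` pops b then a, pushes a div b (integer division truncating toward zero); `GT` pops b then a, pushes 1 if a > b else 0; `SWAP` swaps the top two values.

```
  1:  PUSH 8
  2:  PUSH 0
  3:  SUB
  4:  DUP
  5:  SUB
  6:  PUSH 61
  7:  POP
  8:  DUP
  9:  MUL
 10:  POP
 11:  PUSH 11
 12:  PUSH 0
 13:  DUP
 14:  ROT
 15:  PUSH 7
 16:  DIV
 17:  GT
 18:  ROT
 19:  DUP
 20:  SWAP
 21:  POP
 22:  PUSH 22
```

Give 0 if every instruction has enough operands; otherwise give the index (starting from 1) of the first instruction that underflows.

PUSH 8  → [8]
PUSH 0  → [8, 0]
SUB     → [8]
DUP     → [8, 8]
SUB     → [0]
PUSH 61 → [0, 61]
POP     → [0]
DUP     → [0, 0]
MUL     → [0]
POP     → []
PUSH 11 → [11]
PUSH 0  → [11, 0]
DUP     → [11, 0, 0]
ROT     → [0, 0, 11]
PUSH 7  → [0, 0, 11, 7]
DIV     → [0, 0, 1]
GT      → [0, 0]
ROT  — needs 3 operands, stack has 2 → underflow

18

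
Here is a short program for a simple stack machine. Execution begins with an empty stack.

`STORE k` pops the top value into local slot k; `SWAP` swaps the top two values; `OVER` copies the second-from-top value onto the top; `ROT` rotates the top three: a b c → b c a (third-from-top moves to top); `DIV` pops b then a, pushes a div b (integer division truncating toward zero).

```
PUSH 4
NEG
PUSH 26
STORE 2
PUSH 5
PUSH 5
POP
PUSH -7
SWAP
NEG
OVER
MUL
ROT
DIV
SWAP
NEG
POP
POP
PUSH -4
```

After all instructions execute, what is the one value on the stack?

PUSH 4  → [4]
NEG     → [-4]
PUSH 26 → [-4, 26]
STORE 2 → [-4]
PUSH 5  → [-4, 5]
PUSH 5  → [-4, 5, 5]
POP     → [-4, 5]
PUSH -7 → [-4, 5, -7]
SWAP    → [-4, -7, 5]
NEG     → [-4, -7, -5]
OVER    → [-4, -7, -5, -7]
MUL     → [-4, -7, 35]
ROT     → [-7, 35, -4]
DIV     → [-7, -8]
SWAP    → [-8, -7]
NEG     → [-8, 7]
POP     → [-8]
POP     → []
PUSH -4 → [-4]

-4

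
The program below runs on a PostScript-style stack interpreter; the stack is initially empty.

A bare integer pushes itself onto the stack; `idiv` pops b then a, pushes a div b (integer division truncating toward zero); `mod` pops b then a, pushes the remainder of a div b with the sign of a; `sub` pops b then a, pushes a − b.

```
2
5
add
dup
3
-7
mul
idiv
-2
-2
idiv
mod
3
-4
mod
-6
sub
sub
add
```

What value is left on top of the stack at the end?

-2

2    : [2]
5    : [2, 5]
add  : [7]
dup  : [7, 7]
3    : [7, 7, 3]
-7   : [7, 7, 3, -7]
mul  : [7, 7, -21]
idiv : [7, 0]
-2   : [7, 0, -2]
-2   : [7, 0, -2, -2]
idiv : [7, 0, 1]
mod  : [7, 0]
3    : [7, 0, 3]
-4   : [7, 0, 3, -4]
mod  : [7, 0, 3]
-6   : [7, 0, 3, -6]
sub  : [7, 0, 9]
sub  : [7, -9]
add  : [-2]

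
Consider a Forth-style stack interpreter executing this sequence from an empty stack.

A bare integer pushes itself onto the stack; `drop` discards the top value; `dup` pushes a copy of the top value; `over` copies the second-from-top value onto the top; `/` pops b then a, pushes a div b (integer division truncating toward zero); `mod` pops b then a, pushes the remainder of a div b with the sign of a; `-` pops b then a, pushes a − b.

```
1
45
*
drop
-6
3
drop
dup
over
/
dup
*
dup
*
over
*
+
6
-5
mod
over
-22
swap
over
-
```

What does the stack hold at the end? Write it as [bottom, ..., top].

[-12, 1, -22, 10]

1    -> 1
45   -> 1 45
*    -> 45
drop -> (empty)
-6   -> -6
3    -> -6 3
drop -> -6
dup  -> -6 -6
over -> -6 -6 -6
/    -> -6 1
dup  -> -6 1 1
*    -> -6 1
dup  -> -6 1 1
*    -> -6 1
over -> -6 1 -6
*    -> -6 -6
+    -> -12
6    -> -12 6
-5   -> -12 6 -5
mod  -> -12 1
over -> -12 1 -12
-22  -> -12 1 -12 -22
swap -> -12 1 -22 -12
over -> -12 1 -22 -12 -22
-    -> -12 1 -22 10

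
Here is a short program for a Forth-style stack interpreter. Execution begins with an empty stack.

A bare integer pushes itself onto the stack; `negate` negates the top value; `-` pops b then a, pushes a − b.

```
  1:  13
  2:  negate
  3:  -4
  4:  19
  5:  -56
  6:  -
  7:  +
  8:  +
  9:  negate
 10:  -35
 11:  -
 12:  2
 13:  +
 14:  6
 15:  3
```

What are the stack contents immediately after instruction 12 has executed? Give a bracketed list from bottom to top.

[-23, 2]

13      13
negate  -13
-4      -13 -4
19      -13 -4 19
-56     -13 -4 19 -56
-       -13 -4 75
+       -13 71
+       58
negate  -58
-35     -58 -35
-       -23
2       -23 2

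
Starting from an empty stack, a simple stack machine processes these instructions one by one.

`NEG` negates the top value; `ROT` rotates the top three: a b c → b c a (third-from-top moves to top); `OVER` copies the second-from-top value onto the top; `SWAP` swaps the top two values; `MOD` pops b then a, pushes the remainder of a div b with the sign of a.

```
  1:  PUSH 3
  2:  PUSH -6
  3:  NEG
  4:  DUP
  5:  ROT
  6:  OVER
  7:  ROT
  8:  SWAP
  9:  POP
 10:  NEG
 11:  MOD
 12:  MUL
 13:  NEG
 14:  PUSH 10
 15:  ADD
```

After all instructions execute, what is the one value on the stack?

-8

PUSH 3   3
PUSH -6  3 -6
NEG      3 6
DUP      3 6 6
ROT      6 6 3
OVER     6 6 3 6
ROT      6 3 6 6
SWAP     6 3 6 6
POP      6 3 6
NEG      6 3 -6
MOD      6 3
MUL      18
NEG      -18
PUSH 10  -18 10
ADD      -8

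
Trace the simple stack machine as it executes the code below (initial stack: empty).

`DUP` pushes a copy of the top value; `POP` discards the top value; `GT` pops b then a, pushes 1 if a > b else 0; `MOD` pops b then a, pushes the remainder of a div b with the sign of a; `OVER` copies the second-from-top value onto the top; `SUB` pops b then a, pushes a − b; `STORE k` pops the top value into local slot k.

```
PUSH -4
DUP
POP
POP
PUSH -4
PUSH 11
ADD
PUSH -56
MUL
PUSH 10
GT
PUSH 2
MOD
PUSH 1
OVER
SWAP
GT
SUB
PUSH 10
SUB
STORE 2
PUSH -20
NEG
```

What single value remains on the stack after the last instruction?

20

PUSH -4  -> [-4]
DUP      -> [-4, -4]
POP      -> [-4]
POP      -> []
PUSH -4  -> [-4]
PUSH 11  -> [-4, 11]
ADD      -> [7]
PUSH -56 -> [7, -56]
MUL      -> [-392]
PUSH 10  -> [-392, 10]
GT       -> [0]
PUSH 2   -> [0, 2]
MOD      -> [0]
PUSH 1   -> [0, 1]
OVER     -> [0, 1, 0]
SWAP     -> [0, 0, 1]
GT       -> [0, 0]
SUB      -> [0]
PUSH 10  -> [0, 10]
SUB      -> [-10]
STORE 2  -> []
PUSH -20 -> [-20]
NEG      -> [20]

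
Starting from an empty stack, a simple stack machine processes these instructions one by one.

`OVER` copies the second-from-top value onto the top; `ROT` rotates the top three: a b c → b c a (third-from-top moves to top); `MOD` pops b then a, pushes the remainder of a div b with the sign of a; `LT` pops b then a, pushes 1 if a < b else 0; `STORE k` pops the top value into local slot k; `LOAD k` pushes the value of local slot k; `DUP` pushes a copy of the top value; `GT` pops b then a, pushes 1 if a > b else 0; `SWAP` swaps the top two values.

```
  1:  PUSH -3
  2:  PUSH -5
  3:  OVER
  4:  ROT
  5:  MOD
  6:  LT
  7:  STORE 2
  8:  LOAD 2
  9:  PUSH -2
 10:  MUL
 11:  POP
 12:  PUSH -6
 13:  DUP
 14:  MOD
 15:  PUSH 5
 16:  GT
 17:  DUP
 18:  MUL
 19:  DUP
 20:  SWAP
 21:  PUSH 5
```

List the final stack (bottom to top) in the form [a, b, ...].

[0, 0, 5]

PUSH -3  [-3]
PUSH -5  [-3, -5]
OVER     [-3, -5, -3]
ROT      [-5, -3, -3]
MOD      [-5, 0]
LT       [1]
STORE 2  []
LOAD 2   [1]
PUSH -2  [1, -2]
MUL      [-2]
POP      []
PUSH -6  [-6]
DUP      [-6, -6]
MOD      [0]
PUSH 5   [0, 5]
GT       [0]
DUP      [0, 0]
MUL      [0]
DUP      [0, 0]
SWAP     [0, 0]
PUSH 5   [0, 0, 5]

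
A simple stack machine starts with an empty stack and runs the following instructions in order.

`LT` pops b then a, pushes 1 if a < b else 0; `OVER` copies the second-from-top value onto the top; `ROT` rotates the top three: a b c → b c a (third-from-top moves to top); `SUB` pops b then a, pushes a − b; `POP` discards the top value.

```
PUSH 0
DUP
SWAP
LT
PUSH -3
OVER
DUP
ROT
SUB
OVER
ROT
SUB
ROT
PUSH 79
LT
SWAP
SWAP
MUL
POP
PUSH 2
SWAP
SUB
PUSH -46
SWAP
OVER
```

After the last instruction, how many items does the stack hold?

3

PUSH 0   → [0]
DUP      → [0, 0]
SWAP     → [0, 0]
LT       → [0]
PUSH -3  → [0, -3]
OVER     → [0, -3, 0]
DUP      → [0, -3, 0, 0]
ROT      → [0, 0, 0, -3]
SUB      → [0, 0, 3]
OVER     → [0, 0, 3, 0]
ROT      → [0, 3, 0, 0]
SUB      → [0, 3, 0]
ROT      → [3, 0, 0]
PUSH 79  → [3, 0, 0, 79]
LT       → [3, 0, 1]
SWAP     → [3, 1, 0]
SWAP     → [3, 0, 1]
MUL      → [3, 0]
POP      → [3]
PUSH 2   → [3, 2]
SWAP     → [2, 3]
SUB      → [-1]
PUSH -46 → [-1, -46]
SWAP     → [-46, -1]
OVER     → [-46, -1, -46]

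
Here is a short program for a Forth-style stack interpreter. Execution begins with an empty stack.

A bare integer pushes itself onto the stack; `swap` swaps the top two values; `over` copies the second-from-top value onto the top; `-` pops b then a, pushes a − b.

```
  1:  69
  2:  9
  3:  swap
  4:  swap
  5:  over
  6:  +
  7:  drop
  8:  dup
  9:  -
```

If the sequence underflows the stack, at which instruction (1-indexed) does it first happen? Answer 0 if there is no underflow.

69   : [69]
9    : [69, 9]
swap : [9, 69]
swap : [69, 9]
over : [69, 9, 69]
+    : [69, 78]
drop : [69]
dup  : [69, 69]
-    : [0]

0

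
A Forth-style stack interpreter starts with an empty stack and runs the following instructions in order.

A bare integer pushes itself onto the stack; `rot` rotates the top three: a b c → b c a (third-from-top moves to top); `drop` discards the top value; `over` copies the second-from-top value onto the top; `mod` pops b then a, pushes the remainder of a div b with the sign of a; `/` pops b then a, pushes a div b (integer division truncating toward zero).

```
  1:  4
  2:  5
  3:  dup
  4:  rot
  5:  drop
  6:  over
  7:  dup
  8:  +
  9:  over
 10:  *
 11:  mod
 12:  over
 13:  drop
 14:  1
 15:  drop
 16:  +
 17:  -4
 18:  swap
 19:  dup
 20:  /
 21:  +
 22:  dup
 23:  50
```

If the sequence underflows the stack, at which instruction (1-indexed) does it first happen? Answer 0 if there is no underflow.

4    -> 4
5    -> 4 5
dup  -> 4 5 5
rot  -> 5 5 4
drop -> 5 5
over -> 5 5 5
dup  -> 5 5 5 5
+    -> 5 5 10
over -> 5 5 10 5
*    -> 5 5 50
mod  -> 5 5
over -> 5 5 5
drop -> 5 5
1    -> 5 5 1
drop -> 5 5
+    -> 10
-4   -> 10 -4
swap -> -4 10
dup  -> -4 10 10
/    -> -4 1
+    -> -3
dup  -> -3 -3
50   -> -3 -3 50

0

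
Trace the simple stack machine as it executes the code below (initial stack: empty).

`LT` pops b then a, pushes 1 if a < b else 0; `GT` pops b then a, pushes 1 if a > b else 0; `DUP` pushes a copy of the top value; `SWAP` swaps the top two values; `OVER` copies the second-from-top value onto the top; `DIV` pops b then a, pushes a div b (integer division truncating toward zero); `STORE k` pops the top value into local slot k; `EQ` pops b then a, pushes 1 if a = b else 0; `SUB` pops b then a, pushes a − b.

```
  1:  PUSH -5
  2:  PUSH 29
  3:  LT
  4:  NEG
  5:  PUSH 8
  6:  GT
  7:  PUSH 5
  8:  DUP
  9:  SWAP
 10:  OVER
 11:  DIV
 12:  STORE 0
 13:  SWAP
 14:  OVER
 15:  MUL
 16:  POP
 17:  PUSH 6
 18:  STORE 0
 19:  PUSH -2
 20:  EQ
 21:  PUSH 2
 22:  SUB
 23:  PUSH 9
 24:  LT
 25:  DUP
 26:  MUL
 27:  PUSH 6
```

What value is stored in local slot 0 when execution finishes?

6

PUSH -5 → -5
PUSH 29 → -5 29
LT      → 1
NEG     → -1
PUSH 8  → -1 8
GT      → 0
PUSH 5  → 0 5
DUP     → 0 5 5
SWAP    → 0 5 5
OVER    → 0 5 5 5
DIV     → 0 5 1
STORE 0 → 0 5
SWAP    → 5 0
OVER    → 5 0 5
MUL     → 5 0
POP     → 5
PUSH 6  → 5 6
STORE 0 → 5
PUSH -2 → 5 -2
EQ      → 0
PUSH 2  → 0 2
SUB     → -2
PUSH 9  → -2 9
LT      → 1
DUP     → 1 1
MUL     → 1
PUSH 6  → 1 6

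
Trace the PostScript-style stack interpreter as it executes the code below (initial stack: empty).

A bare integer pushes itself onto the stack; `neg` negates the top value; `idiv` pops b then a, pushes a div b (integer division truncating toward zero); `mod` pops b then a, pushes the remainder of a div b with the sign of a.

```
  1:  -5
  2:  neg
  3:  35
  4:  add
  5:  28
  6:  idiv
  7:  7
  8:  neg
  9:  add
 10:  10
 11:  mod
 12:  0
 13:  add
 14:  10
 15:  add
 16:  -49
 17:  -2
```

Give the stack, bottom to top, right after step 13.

[-6]

-5   -> -5
neg  -> 5
35   -> 5 35
add  -> 40
28   -> 40 28
idiv -> 1
7    -> 1 7
neg  -> 1 -7
add  -> -6
10   -> -6 10
mod  -> -6
0    -> -6 0
add  -> -6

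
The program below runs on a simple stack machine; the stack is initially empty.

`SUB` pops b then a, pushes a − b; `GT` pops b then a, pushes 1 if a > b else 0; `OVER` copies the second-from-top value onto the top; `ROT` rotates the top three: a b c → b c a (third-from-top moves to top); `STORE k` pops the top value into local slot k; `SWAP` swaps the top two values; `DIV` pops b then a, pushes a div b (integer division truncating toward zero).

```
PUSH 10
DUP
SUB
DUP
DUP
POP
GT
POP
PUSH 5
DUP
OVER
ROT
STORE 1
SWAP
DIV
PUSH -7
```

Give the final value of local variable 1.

PUSH 10 : [10]
DUP     : [10, 10]
SUB     : [0]
DUP     : [0, 0]
DUP     : [0, 0, 0]
POP     : [0, 0]
GT      : [0]
POP     : []
PUSH 5  : [5]
DUP     : [5, 5]
OVER    : [5, 5, 5]
ROT     : [5, 5, 5]
STORE 1 : [5, 5]
SWAP    : [5, 5]
DIV     : [1]
PUSH -7 : [1, -7]

5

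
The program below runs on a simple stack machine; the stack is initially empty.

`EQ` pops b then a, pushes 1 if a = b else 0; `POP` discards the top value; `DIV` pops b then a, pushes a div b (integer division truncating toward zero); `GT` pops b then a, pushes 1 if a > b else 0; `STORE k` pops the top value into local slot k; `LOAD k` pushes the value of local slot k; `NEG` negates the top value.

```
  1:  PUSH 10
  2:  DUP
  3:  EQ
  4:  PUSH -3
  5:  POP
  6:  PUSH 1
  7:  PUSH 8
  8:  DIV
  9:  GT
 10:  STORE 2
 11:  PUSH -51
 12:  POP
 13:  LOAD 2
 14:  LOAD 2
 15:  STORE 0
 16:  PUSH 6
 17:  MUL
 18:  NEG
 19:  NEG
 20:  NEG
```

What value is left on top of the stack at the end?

-6

PUSH 10  → 10
DUP      → 10 10
EQ       → 1
PUSH -3  → 1 -3
POP      → 1
PUSH 1   → 1 1
PUSH 8   → 1 1 8
DIV      → 1 0
GT       → 1
STORE 2  → (empty)
PUSH -51 → -51
POP      → (empty)
LOAD 2   → 1
LOAD 2   → 1 1
STORE 0  → 1
PUSH 6   → 1 6
MUL      → 6
NEG      → -6
NEG      → 6
NEG      → -6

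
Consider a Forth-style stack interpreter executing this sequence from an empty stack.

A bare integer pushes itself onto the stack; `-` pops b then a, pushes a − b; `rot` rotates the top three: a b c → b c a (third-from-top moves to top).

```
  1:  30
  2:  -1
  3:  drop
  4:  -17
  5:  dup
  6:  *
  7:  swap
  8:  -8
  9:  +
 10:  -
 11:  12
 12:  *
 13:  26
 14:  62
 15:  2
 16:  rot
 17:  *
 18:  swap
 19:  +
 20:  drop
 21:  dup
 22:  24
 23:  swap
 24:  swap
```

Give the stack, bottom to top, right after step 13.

[3204, 26]

30    30
-1    30 -1
drop  30
-17   30 -17
dup   30 -17 -17
*     30 289
swap  289 30
-8    289 30 -8
+     289 22
-     267
12    267 12
*     3204
26    3204 26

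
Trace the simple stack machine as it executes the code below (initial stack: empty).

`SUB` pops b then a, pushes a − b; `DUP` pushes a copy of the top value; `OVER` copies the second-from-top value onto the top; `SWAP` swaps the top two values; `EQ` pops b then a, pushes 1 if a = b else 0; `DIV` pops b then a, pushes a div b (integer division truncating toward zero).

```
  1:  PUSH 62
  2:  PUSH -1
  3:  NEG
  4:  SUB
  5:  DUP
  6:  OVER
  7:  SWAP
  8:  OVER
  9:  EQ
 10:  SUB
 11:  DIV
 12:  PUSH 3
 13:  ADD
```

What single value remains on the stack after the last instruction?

PUSH 62  [62]
PUSH -1  [62, -1]
NEG      [62, 1]
SUB      [61]
DUP      [61, 61]
OVER     [61, 61, 61]
SWAP     [61, 61, 61]
OVER     [61, 61, 61, 61]
EQ       [61, 61, 1]
SUB      [61, 60]
DIV      [1]
PUSH 3   [1, 3]
ADD      [4]

4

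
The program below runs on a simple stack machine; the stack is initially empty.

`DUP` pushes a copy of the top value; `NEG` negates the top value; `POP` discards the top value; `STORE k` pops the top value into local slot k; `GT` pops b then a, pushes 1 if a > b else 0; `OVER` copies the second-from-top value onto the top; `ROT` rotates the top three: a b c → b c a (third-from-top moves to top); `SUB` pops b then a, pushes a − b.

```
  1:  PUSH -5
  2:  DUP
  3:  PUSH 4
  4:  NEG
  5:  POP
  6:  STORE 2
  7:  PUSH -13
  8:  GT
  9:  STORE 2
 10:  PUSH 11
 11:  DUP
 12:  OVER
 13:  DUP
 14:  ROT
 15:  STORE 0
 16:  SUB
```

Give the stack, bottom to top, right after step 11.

PUSH -5  : [-5]
DUP      : [-5, -5]
PUSH 4   : [-5, -5, 4]
NEG      : [-5, -5, -4]
POP      : [-5, -5]
STORE 2  : [-5]
PUSH -13 : [-5, -13]
GT       : [1]
STORE 2  : []
PUSH 11  : [11]
DUP      : [11, 11]

[11, 11]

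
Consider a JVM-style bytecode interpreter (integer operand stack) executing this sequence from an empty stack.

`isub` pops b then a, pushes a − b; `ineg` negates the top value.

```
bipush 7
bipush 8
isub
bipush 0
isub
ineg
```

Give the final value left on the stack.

1

bipush 7 → 7
bipush 8 → 7 8
isub     → -1
bipush 0 → -1 0
isub     → -1
ineg     → 1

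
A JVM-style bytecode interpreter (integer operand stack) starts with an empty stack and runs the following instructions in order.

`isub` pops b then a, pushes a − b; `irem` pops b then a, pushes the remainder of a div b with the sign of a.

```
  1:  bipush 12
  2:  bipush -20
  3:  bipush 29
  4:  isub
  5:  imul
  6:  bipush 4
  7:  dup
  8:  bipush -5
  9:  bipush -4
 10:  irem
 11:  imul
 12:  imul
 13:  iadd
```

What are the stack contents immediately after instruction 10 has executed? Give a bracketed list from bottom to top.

[-588, 4, 4, -1]

bipush 12   12
bipush -20  12 -20
bipush 29   12 -20 29
isub        12 -49
imul        -588
bipush 4    -588 4
dup         -588 4 4
bipush -5   -588 4 4 -5
bipush -4   -588 4 4 -5 -4
irem        -588 4 4 -1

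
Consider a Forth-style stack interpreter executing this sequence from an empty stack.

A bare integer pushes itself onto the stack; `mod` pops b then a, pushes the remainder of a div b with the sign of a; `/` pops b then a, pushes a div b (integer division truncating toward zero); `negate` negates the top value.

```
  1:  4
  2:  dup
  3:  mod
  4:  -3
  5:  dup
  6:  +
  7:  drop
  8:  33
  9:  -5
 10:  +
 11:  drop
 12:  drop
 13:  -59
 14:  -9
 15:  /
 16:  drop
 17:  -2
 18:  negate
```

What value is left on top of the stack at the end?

4      -> [4]
dup    -> [4, 4]
mod    -> [0]
-3     -> [0, -3]
dup    -> [0, -3, -3]
+      -> [0, -6]
drop   -> [0]
33     -> [0, 33]
-5     -> [0, 33, -5]
+      -> [0, 28]
drop   -> [0]
drop   -> []
-59    -> [-59]
-9     -> [-59, -9]
/      -> [6]
drop   -> []
-2     -> [-2]
negate -> [2]

2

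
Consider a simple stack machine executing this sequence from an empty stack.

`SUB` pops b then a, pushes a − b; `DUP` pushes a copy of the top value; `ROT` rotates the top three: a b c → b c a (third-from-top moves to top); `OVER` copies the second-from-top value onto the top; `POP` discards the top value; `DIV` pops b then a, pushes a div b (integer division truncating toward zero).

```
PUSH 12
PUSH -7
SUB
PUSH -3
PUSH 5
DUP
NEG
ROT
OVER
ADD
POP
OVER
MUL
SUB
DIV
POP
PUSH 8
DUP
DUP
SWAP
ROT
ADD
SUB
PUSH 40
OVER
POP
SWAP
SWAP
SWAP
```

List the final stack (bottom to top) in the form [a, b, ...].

PUSH 12 → 12
PUSH -7 → 12 -7
SUB     → 19
PUSH -3 → 19 -3
PUSH 5  → 19 -3 5
DUP     → 19 -3 5 5
NEG     → 19 -3 5 -5
ROT     → 19 5 -5 -3
OVER    → 19 5 -5 -3 -5
ADD     → 19 5 -5 -8
POP     → 19 5 -5
OVER    → 19 5 -5 5
MUL     → 19 5 -25
SUB     → 19 30
DIV     → 0
POP     → (empty)
PUSH 8  → 8
DUP     → 8 8
DUP     → 8 8 8
SWAP    → 8 8 8
ROT     → 8 8 8
ADD     → 8 16
SUB     → -8
PUSH 40 → -8 40
OVER    → -8 40 -8
POP     → -8 40
SWAP    → 40 -8
SWAP    → -8 40
SWAP    → 40 -8

[40, -8]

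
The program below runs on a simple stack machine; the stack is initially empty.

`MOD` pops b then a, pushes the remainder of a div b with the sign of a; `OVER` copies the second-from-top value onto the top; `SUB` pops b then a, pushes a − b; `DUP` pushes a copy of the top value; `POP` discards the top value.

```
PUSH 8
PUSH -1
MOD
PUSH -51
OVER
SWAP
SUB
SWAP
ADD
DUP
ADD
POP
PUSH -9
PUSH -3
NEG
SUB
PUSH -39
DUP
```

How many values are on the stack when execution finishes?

3

PUSH 8    8
PUSH -1   8 -1
MOD       0
PUSH -51  0 -51
OVER      0 -51 0
SWAP      0 0 -51
SUB       0 51
SWAP      51 0
ADD       51
DUP       51 51
ADD       102
POP       (empty)
PUSH -9   -9
PUSH -3   -9 -3
NEG       -9 3
SUB       -12
PUSH -39  -12 -39
DUP       -12 -39 -39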